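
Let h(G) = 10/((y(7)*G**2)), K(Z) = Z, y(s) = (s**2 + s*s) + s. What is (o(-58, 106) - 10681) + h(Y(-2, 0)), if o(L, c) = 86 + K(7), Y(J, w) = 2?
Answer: -444695/42 ≈ -10588.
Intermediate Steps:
y(s) = s + 2*s**2 (y(s) = (s**2 + s**2) + s = 2*s**2 + s = s + 2*s**2)
o(L, c) = 93 (o(L, c) = 86 + 7 = 93)
h(G) = 2/(21*G**2) (h(G) = 10/(((7*(1 + 2*7))*G**2)) = 10/(((7*(1 + 14))*G**2)) = 10/(((7*15)*G**2)) = 10/((105*G**2)) = 10*(1/(105*G**2)) = 2/(21*G**2))
(o(-58, 106) - 10681) + h(Y(-2, 0)) = (93 - 10681) + (2/21)/2**2 = -10588 + (2/21)*(1/4) = -10588 + 1/42 = -444695/42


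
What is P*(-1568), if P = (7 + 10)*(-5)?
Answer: 133280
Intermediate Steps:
P = -85 (P = 17*(-5) = -85)
P*(-1568) = -85*(-1568) = 133280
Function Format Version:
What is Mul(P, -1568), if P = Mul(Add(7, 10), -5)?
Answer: 133280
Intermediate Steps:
P = -85 (P = Mul(17, -5) = -85)
Mul(P, -1568) = Mul(-85, -1568) = 133280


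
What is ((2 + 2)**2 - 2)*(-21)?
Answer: -294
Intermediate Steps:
((2 + 2)**2 - 2)*(-21) = (4**2 - 2)*(-21) = (16 - 2)*(-21) = 14*(-21) = -294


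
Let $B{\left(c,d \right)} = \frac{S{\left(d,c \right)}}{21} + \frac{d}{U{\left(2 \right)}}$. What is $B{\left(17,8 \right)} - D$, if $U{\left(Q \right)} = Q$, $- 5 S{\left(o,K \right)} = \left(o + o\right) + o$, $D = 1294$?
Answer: $- \frac{45158}{35} \approx -1290.2$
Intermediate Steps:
$S{\left(o,K \right)} = - \frac{3 o}{5}$ ($S{\left(o,K \right)} = - \frac{\left(o + o\right) + o}{5} = - \frac{2 o + o}{5} = - \frac{3 o}{5}$)
$B{\left(c,d \right)} = \frac{33 d}{70}$ ($B{\left(c,d \right)} = \frac{\left(- \frac{3}{5}\right) d}{21} + \frac{d}{2} = - \frac{3 d}{5} \cdot \frac{1}{21} + d \frac{1}{2} = - \frac{d}{35} + \frac{d}{2} = \frac{33 d}{70}$)
$B{\left(17,8 \right)} - D = \frac{33}{70} \cdot 8 - 1294 = \frac{132}{35} - 1294 = - \frac{45158}{35}$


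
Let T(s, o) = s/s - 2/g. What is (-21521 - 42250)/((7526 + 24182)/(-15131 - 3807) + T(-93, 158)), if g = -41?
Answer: 8252583853/80949 ≈ 1.0195e+5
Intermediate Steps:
T(s, o) = 43/41 (T(s, o) = s/s - 2/(-41) = 1 - 2*(-1/41) = 1 + 2/41 = 43/41)
(-21521 - 42250)/((7526 + 24182)/(-15131 - 3807) + T(-93, 158)) = (-21521 - 42250)/((7526 + 24182)/(-15131 - 3807) + 43/41) = -63771/(31708/(-18938) + 43/41) = -63771/(31708*(-1/18938) + 43/41) = -63771/(-15854/9469 + 43/41) = -63771/(-242847/388229) = -63771*(-388229/242847) = 8252583853/80949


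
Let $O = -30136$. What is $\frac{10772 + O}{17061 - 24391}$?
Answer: $\frac{9682}{3665} \approx 2.6417$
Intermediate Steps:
$\frac{10772 + O}{17061 - 24391} = \frac{10772 - 30136}{17061 - 24391} = - \frac{19364}{-7330} = \left(-19364\right) \left(- \frac{1}{7330}\right) = \frac{9682}{3665}$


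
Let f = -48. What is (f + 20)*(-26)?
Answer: 728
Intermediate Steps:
(f + 20)*(-26) = (-48 + 20)*(-26) = -28*(-26) = 728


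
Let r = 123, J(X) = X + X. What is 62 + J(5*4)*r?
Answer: 4982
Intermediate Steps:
J(X) = 2*X
62 + J(5*4)*r = 62 + (2*(5*4))*123 = 62 + (2*20)*123 = 62 + 40*123 = 62 + 4920 = 4982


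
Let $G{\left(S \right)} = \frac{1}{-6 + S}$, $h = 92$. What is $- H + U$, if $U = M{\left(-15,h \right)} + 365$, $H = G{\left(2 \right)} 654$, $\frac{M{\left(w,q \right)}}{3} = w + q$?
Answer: $\frac{1519}{2} \approx 759.5$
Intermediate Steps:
$M{\left(w,q \right)} = 3 q + 3 w$ ($M{\left(w,q \right)} = 3 \left(w + q\right) = 3 \left(q + w\right) = 3 q + 3 w$)
$H = - \frac{327}{2}$ ($H = \frac{1}{-6 + 2} \cdot 654 = \frac{1}{-4} \cdot 654 = \left(- \frac{1}{4}\right) 654 = - \frac{327}{2} \approx -163.5$)
$U = 596$ ($U = \left(3 \cdot 92 + 3 \left(-15\right)\right) + 365 = \left(276 - 45\right) + 365 = 231 + 365 = 596$)
$- H + U = \left(-1\right) \left(- \frac{327}{2}\right) + 596 = \frac{327}{2} + 596 = \frac{1519}{2}$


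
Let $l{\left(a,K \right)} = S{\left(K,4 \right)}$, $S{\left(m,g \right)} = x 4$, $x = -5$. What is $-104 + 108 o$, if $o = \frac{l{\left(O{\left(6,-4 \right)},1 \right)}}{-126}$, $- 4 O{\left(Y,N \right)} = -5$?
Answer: $- \frac{608}{7} \approx -86.857$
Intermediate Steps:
$O{\left(Y,N \right)} = \frac{5}{4}$ ($O{\left(Y,N \right)} = \left(- \frac{1}{4}\right) \left(-5\right) = \frac{5}{4}$)
$S{\left(m,g \right)} = -20$ ($S{\left(m,g \right)} = \left(-5\right) 4 = -20$)
$l{\left(a,K \right)} = -20$
$o = \frac{10}{63}$ ($o = - \frac{20}{-126} = \left(-20\right) \left(- \frac{1}{126}\right) = \frac{10}{63} \approx 0.15873$)
$-104 + 108 o = -104 + 108 \cdot \frac{10}{63} = -104 + \frac{120}{7} = - \frac{608}{7}$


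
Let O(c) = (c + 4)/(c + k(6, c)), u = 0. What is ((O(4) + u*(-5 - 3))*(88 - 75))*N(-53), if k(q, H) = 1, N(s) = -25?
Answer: -520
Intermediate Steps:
O(c) = (4 + c)/(1 + c) (O(c) = (c + 4)/(c + 1) = (4 + c)/(1 + c))
((O(4) + u*(-5 - 3))*(88 - 75))*N(-53) = (((4 + 4)/(1 + 4) + 0*(-5 - 3))*(88 - 75))*(-25) = ((8/5 + 0*(-8))*13)*(-25) = (((1/5)*8 + 0)*13)*(-25) = ((8/5 + 0)*13)*(-25) = ((8/5)*13)*(-25) = (104/5)*(-25) = -520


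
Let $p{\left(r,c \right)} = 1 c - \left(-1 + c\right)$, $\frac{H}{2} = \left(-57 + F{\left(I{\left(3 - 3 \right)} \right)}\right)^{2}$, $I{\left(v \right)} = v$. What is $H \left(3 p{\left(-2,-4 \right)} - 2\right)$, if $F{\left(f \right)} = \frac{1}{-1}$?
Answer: $6728$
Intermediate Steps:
$F{\left(f \right)} = -1$
$H = 6728$ ($H = 2 \left(-57 - 1\right)^{2} = 2 \left(-58\right)^{2} = 2 \cdot 3364 = 6728$)
$p{\left(r,c \right)} = 1$ ($p{\left(r,c \right)} = c - \left(-1 + c\right) = 1$)
$H \left(3 p{\left(-2,-4 \right)} - 2\right) = 6728 \left(3 \cdot 1 - 2\right) = 6728 \left(3 - 2\right) = 6728 \cdot 1 = 6728$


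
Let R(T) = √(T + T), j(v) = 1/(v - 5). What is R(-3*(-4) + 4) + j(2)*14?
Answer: -14/3 + 4*√2 ≈ 0.99019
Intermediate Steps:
j(v) = 1/(-5 + v)
R(T) = √2*√T (R(T) = √(2*T) = √2*√T)
R(-3*(-4) + 4) + j(2)*14 = √2*√(-3*(-4) + 4) + 14/(-5 + 2) = √2*√(12 + 4) + 14/(-3) = √2*√16 - ⅓*14 = √2*4 - 14/3 = 4*√2 - 14/3 = -14/3 + 4*√2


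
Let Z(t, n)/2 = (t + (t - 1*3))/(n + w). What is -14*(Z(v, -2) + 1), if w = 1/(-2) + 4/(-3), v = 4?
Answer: 518/23 ≈ 22.522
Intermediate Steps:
w = -11/6 (w = 1*(-½) + 4*(-⅓) = -½ - 4/3 = -11/6 ≈ -1.8333)
Z(t, n) = 2*(-3 + 2*t)/(-11/6 + n) (Z(t, n) = 2*((t + (t - 1*3))/(n - 11/6)) = 2*((t + (t - 3))/(-11/6 + n)) = 2*((t + (-3 + t))/(-11/6 + n)) = 2*((-3 + 2*t)/(-11/6 + n)) = 2*(-3 + 2*t)/(-11/6 + n))
-14*(Z(v, -2) + 1) = -14*(12*(-3 + 2*4)/(-11 + 6*(-2)) + 1) = -14*(12*(-3 + 8)/(-11 - 12) + 1) = -14*(12*5/(-23) + 1) = -14*(12*(-1/23)*5 + 1) = -14*(-60/23 + 1) = -14*(-37/23) = 518/23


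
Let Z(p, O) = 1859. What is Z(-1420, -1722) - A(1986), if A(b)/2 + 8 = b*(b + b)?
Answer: -15774909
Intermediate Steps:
A(b) = -16 + 4*b**2 (A(b) = -16 + 2*(b*(b + b)) = -16 + 2*(b*(2*b)) = -16 + 2*(2*b**2) = -16 + 4*b**2)
Z(-1420, -1722) - A(1986) = 1859 - (-16 + 4*1986**2) = 1859 - (-16 + 4*3944196) = 1859 - (-16 + 15776784) = 1859 - 1*15776768 = 1859 - 15776768 = -15774909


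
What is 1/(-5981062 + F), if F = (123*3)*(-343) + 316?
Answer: -1/6107313 ≈ -1.6374e-7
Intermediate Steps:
F = -126251 (F = 369*(-343) + 316 = -126567 + 316 = -126251)
1/(-5981062 + F) = 1/(-5981062 - 126251) = 1/(-6107313) = -1/6107313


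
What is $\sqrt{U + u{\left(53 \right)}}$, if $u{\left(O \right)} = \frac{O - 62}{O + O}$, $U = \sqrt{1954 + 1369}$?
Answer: $\frac{\sqrt{-954 + 11236 \sqrt{3323}}}{106} \approx 7.5869$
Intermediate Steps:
$U = \sqrt{3323} \approx 57.645$
$u{\left(O \right)} = \frac{-62 + O}{2 O}$
$\sqrt{U + u{\left(53 \right)}} = \sqrt{\sqrt{3323} + \frac{-62 + 53}{2 \cdot 53}} = \sqrt{\sqrt{3323} + \frac{1}{2} \cdot \frac{1}{53} \left(-9\right)} = \sqrt{\sqrt{3323} - \frac{9}{106}} = \sqrt{- \frac{9}{106} + \sqrt{3323}}$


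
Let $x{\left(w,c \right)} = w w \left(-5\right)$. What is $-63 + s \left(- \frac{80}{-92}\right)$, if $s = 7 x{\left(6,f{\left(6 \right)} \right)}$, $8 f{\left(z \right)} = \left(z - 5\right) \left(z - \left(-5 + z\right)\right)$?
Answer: $- \frac{26649}{23} \approx -1158.7$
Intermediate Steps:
$f{\left(z \right)} = - \frac{25}{8} + \frac{5 z}{8}$ ($f{\left(z \right)} = \frac{\left(z - 5\right) \left(z - \left(-5 + z\right)\right)}{8} = \frac{\left(-5 + z\right) 5}{8} = \frac{-25 + 5 z}{8} = - \frac{25}{8} + \frac{5 z}{8}$)
$x{\left(w,c \right)} = - 5 w^{2}$ ($x{\left(w,c \right)} = w^{2} \left(-5\right) = - 5 w^{2}$)
$s = -1260$ ($s = 7 \left(- 5 \cdot 6^{2}\right) = 7 \left(\left(-5\right) 36\right) = 7 \left(-180\right) = -1260$)
$-63 + s \left(- \frac{80}{-92}\right) = -63 - 1260 \left(- \frac{80}{-92}\right) = -63 - 1260 \left(\left(-80\right) \left(- \frac{1}{92}\right)\right) = -63 - \frac{25200}{23} = - \frac{26649}{23}$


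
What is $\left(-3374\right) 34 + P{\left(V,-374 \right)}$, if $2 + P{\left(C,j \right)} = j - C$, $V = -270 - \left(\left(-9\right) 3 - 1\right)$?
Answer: $-114850$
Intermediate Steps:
$V = -242$ ($V = -270 - \left(-27 - 1\right) = -270 - -28 = -270 + 28 = -242$)
$P{\left(C,j \right)} = -2 + j - C$ ($P{\left(C,j \right)} = -2 - \left(C - j\right) = -2 + j - C$)
$\left(-3374\right) 34 + P{\left(V,-374 \right)} = \left(-3374\right) 34 - 134 = -114716 - 134 = -114850$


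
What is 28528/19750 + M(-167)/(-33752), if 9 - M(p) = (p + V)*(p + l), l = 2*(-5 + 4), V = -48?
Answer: 420078889/166650500 ≈ 2.5207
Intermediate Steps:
l = -2 (l = 2*(-1) = -2)
M(p) = 9 - (-48 + p)*(-2 + p) (M(p) = 9 - (p - 48)*(p - 2) = 9 - (-48 + p)*(-2 + p))
28528/19750 + M(-167)/(-33752) = 28528/19750 + (-87 - 1*(-167)**2 + 50*(-167))/(-33752) = 28528*(1/19750) + (-87 - 1*27889 - 8350)*(-1/33752) = 14264/9875 + (-87 - 27889 - 8350)*(-1/33752) = 14264/9875 - 36326*(-1/33752) = 14264/9875 + 18163/16876 = 420078889/166650500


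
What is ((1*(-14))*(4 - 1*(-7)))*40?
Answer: -6160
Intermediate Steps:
((1*(-14))*(4 - 1*(-7)))*40 = -14*(4 + 7)*40 = -14*11*40 = -154*40 = -6160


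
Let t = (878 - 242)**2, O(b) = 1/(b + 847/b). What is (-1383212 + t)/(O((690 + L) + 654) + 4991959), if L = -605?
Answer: -535326333088/2730441831051 ≈ -0.19606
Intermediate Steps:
t = 404496 (t = 636**2 = 404496)
(-1383212 + t)/(O((690 + L) + 654) + 4991959) = (-1383212 + 404496)/(((690 - 605) + 654)/(847 + ((690 - 605) + 654)**2) + 4991959) = -978716/((85 + 654)/(847 + (85 + 654)**2) + 4991959) = -978716/(739/(847 + 739**2) + 4991959) = -978716/(739/(847 + 546121) + 4991959) = -978716/(739/546968 + 4991959) = -978716/2730441831051/546968 = -978716*546968/2730441831051 = -535326333088/2730441831051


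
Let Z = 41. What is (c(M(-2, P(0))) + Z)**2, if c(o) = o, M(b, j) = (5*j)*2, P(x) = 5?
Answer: 8281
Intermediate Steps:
M(b, j) = 10*j
(c(M(-2, P(0))) + Z)**2 = (10*5 + 41)**2 = (50 + 41)**2 = 91**2 = 8281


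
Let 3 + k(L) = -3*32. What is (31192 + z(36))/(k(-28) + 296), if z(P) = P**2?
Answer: 32488/197 ≈ 164.91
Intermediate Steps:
k(L) = -99 (k(L) = -3 - 3*32 = -3 - 96 = -99)
(31192 + z(36))/(k(-28) + 296) = (31192 + 36**2)/(-99 + 296) = (31192 + 1296)/197 = 32488*(1/197) = 32488/197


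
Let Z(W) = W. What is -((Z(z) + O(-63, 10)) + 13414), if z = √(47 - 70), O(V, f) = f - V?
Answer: -13487 - I*√23 ≈ -13487.0 - 4.7958*I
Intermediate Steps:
z = I*√23 (z = √(-23) = I*√23 ≈ 4.7958*I)
-((Z(z) + O(-63, 10)) + 13414) = -((I*√23 + (10 - 1*(-63))) + 13414) = -((I*√23 + (10 + 63)) + 13414) = -((I*√23 + 73) + 13414) = -((73 + I*√23) + 13414) = -(13487 + I*√23) = -13487 - I*√23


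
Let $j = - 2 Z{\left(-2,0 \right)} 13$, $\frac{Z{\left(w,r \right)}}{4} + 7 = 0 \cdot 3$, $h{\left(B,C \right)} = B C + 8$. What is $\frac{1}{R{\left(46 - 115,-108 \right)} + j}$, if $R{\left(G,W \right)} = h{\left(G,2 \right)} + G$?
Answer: $\frac{1}{529} \approx 0.0018904$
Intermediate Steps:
$h{\left(B,C \right)} = 8 + B C$
$Z{\left(w,r \right)} = -28$ ($Z{\left(w,r \right)} = -28 + 4 \cdot 0 \cdot 3 = -28 + 4 \cdot 0 = -28 + 0 = -28$)
$R{\left(G,W \right)} = 8 + 3 G$ ($R{\left(G,W \right)} = \left(8 + G 2\right) + G = \left(8 + 2 G\right) + G = 8 + 3 G$)
$j = 728$ ($j = \left(-2\right) \left(-28\right) 13 = 56 \cdot 13 = 728$)
$\frac{1}{R{\left(46 - 115,-108 \right)} + j} = \frac{1}{\left(8 + 3 \left(46 - 115\right)\right) + 728} = \frac{1}{\left(8 + 3 \left(-69\right)\right) + 728} = \frac{1}{\left(8 - 207\right) + 728} = \frac{1}{-199 + 728} = \frac{1}{529}$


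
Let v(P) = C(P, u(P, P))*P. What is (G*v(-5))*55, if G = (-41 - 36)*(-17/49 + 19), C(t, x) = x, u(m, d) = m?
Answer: -13824250/7 ≈ -1.9749e+6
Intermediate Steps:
G = -10054/7 (G = -77*(-17*1/49 + 19) = -77*(-17/49 + 19) = -77*914/49 = -10054/7 ≈ -1436.3)
v(P) = P² (v(P) = P*P = P²)
(G*v(-5))*55 = -10054/7*(-5)²*55 = -10054/7*25*55 = -251350/7*55 = -13824250/7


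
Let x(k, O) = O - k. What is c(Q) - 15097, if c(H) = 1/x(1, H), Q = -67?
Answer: -1026597/68 ≈ -15097.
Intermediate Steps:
c(H) = 1/(-1 + H) (c(H) = 1/(H - 1*1) = 1/(H - 1) = 1/(-1 + H))
c(Q) - 15097 = 1/(-1 - 67) - 15097 = 1/(-68) - 15097 = -1/68 - 15097 = -1026597/68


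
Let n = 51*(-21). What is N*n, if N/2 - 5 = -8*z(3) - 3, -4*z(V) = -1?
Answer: 0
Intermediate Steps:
z(V) = 1/4 (z(V) = -1/4*(-1) = 1/4)
n = -1071
N = 0 (N = 10 + 2*(-8*1/4 - 3) = 10 + 2*(-2 - 3) = 10 + 2*(-5) = 10 - 10 = 0)
N*n = 0*(-1071) = 0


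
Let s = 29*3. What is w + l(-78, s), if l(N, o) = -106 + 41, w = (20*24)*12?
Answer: 5695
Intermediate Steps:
s = 87
w = 5760 (w = 480*12 = 5760)
l(N, o) = -65
w + l(-78, s) = 5760 - 65 = 5695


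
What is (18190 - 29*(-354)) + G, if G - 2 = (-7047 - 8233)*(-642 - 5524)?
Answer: 94244938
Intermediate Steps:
G = 94216482 (G = 2 + (-7047 - 8233)*(-642 - 5524) = 2 - 15280*(-6166) = 2 + 94216480 = 94216482)
(18190 - 29*(-354)) + G = (18190 - 29*(-354)) + 94216482 = (18190 + 10266) + 94216482 = 28456 + 94216482 = 94244938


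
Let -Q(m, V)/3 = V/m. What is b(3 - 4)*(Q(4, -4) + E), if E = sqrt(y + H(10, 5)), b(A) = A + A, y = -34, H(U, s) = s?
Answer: -6 - 2*I*sqrt(29) ≈ -6.0 - 10.77*I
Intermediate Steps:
b(A) = 2*A
Q(m, V) = -3*V/m
E = I*sqrt(29) (E = sqrt(-34 + 5) = sqrt(-29) = I*sqrt(29) ≈ 5.3852*I)
b(3 - 4)*(Q(4, -4) + E) = (2*(3 - 4))*(-3*(-4)/4 + I*sqrt(29)) = (2*(-1))*(-3*(-4)*1/4 + I*sqrt(29)) = -2*(3 + I*sqrt(29)) = -6 - 2*I*sqrt(29)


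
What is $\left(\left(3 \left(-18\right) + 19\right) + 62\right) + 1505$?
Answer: $1532$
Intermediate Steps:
$\left(\left(3 \left(-18\right) + 19\right) + 62\right) + 1505 = \left(\left(-54 + 19\right) + 62\right) + 1505 = \left(-35 + 62\right) + 1505 = 27 + 1505 = 1532$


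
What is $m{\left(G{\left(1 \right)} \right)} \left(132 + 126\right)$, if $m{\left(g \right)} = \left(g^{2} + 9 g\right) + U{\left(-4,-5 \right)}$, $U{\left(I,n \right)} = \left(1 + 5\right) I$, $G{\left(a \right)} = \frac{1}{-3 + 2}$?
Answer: $-8256$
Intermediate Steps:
$G{\left(a \right)} = -1$ ($G{\left(a \right)} = \frac{1}{-1} = -1$)
$U{\left(I,n \right)} = 6 I$
$m{\left(g \right)} = -24 + g^{2} + 9 g$ ($m{\left(g \right)} = \left(g^{2} + 9 g\right) + 6 \left(-4\right) = \left(g^{2} + 9 g\right) - 24 = -24 + g^{2} + 9 g$)
$m{\left(G{\left(1 \right)} \right)} \left(132 + 126\right) = \left(-24 + \left(-1\right)^{2} + 9 \left(-1\right)\right) \left(132 + 126\right) = \left(-24 + 1 - 9\right) 258 = \left(-32\right) 258 = -8256$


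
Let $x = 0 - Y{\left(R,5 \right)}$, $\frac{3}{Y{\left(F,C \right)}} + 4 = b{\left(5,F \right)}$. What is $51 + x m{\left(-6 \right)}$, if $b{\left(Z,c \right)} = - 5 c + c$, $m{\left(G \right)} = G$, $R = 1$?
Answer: $\frac{195}{4} \approx 48.75$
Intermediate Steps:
$b{\left(Z,c \right)} = - 4 c$
$Y{\left(F,C \right)} = \frac{3}{-4 - 4 F}$
$x = \frac{3}{8}$ ($x = 0 - - \frac{3}{4 + 4 \cdot 1} = 0 - - \frac{3}{4 + 4} = 0 - - \frac{3}{8} = 0 + \frac{3}{8} = \frac{3}{8} \approx 0.375$)
$51 + x m{\left(-6 \right)} = 51 + \frac{3}{8} \left(-6\right) = 51 - \frac{9}{4} = \frac{195}{4}$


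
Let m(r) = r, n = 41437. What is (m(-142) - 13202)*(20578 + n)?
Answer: -827528160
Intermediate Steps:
(m(-142) - 13202)*(20578 + n) = (-142 - 13202)*(20578 + 41437) = -13344*62015 = -827528160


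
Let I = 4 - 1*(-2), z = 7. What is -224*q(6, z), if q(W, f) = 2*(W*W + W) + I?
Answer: -20160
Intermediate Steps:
I = 6 (I = 4 + 2 = 6)
q(W, f) = 6 + 2*W + 2*W**2 (q(W, f) = 2*(W*W + W) + 6 = 2*(W**2 + W) + 6 = 2*(W + W**2) + 6 = (2*W + 2*W**2) + 6 = 6 + 2*W + 2*W**2)
-224*q(6, z) = -224*(6 + 2*6 + 2*6**2) = -224*(6 + 12 + 2*36) = -224*(6 + 12 + 72) = -224*90 = -20160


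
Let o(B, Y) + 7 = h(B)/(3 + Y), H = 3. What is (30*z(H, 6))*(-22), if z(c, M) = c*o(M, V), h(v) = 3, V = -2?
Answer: 7920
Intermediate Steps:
o(B, Y) = -7 + 3/(3 + Y)
z(c, M) = -4*c (z(c, M) = c*((-18 - 7*(-2))/(3 - 2)) = c*((-18 + 14)/1) = c*(1*(-4)) = c*(-4) = -4*c)
(30*z(H, 6))*(-22) = (30*(-4*3))*(-22) = (30*(-12))*(-22) = -360*(-22) = 7920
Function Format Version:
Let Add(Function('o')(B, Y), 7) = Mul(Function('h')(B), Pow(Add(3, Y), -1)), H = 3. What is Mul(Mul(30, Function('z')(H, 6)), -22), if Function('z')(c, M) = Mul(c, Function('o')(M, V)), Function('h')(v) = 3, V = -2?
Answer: 7920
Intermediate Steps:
Function('o')(B, Y) = Add(-7, Mul(3, Pow(Add(3, Y), -1)))
Function('z')(c, M) = Mul(-4, c) (Function('z')(c, M) = Mul(c, Mul(Pow(Add(3, -2), -1), Add(-18, Mul(-7, -2)))) = Mul(c, Mul(Pow(1, -1), Add(-18, 14))) = Mul(c, Mul(1, -4)) = Mul(c, -4) = Mul(-4, c))
Mul(Mul(30, Function('z')(H, 6)), -22) = Mul(Mul(30, Mul(-4, 3)), -22) = Mul(Mul(30, -12), -22) = Mul(-360, -22) = 7920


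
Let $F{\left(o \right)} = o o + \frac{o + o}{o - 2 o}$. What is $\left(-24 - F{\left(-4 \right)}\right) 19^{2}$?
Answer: $-13718$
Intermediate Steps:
$F{\left(o \right)} = -2 + o^{2}$ ($F{\left(o \right)} = o^{2} + \frac{2 o}{\left(-1\right) o} = o^{2} + 2 o \left(- \frac{1}{o}\right) = o^{2} - 2 = -2 + o^{2}$)
$\left(-24 - F{\left(-4 \right)}\right) 19^{2} = \left(-24 - \left(-2 + \left(-4\right)^{2}\right)\right) 19^{2} = \left(-24 - \left(-2 + 16\right)\right) 361 = \left(-24 - 14\right) 361 = \left(-38\right) 361 = -13718$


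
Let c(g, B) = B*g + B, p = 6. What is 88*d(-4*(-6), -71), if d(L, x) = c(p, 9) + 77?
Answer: 12320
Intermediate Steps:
c(g, B) = B + B*g
d(L, x) = 140 (d(L, x) = 9*(1 + 6) + 77 = 9*7 + 77 = 63 + 77 = 140)
88*d(-4*(-6), -71) = 88*140 = 12320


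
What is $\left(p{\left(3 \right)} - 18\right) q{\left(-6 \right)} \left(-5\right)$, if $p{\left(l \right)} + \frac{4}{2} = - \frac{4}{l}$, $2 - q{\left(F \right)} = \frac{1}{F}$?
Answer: $\frac{2080}{9} \approx 231.11$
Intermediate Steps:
$q{\left(F \right)} = 2 - \frac{1}{F}$
$p{\left(l \right)} = -2 - \frac{4}{l}$
$\left(p{\left(3 \right)} - 18\right) q{\left(-6 \right)} \left(-5\right) = \left(\left(-2 - \frac{4}{3}\right) - 18\right) \left(2 - \frac{1}{-6}\right) \left(-5\right) = \left(\left(-2 - \frac{4}{3}\right) - 18\right) \left(2 - - \frac{1}{6}\right) \left(-5\right) = \left(\left(-2 - \frac{4}{3}\right) - 18\right) \left(2 + \frac{1}{6}\right) \left(-5\right) = \left(- \frac{10}{3} - 18\right) \frac{13}{6} \left(-5\right) = \left(- \frac{64}{3}\right) \frac{13}{6} \left(-5\right) = \left(- \frac{416}{9}\right) \left(-5\right) = \frac{2080}{9}$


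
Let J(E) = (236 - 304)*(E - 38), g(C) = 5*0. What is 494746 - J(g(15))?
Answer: 492162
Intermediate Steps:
g(C) = 0
J(E) = 2584 - 68*E (J(E) = -68*(-38 + E) = 2584 - 68*E)
494746 - J(g(15)) = 494746 - (2584 - 68*0) = 494746 - (2584 + 0) = 494746 - 1*2584 = 494746 - 2584 = 492162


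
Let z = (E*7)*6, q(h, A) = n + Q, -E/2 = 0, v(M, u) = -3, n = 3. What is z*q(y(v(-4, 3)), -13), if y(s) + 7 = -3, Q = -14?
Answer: 0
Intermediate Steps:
E = 0 (E = -2*0 = 0)
y(s) = -10 (y(s) = -7 - 3 = -10)
q(h, A) = -11 (q(h, A) = 3 - 14 = -11)
z = 0 (z = (0*7)*6 = 0*6 = 0)
z*q(y(v(-4, 3)), -13) = 0*(-11) = 0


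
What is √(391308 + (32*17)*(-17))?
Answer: 2*√95515 ≈ 618.11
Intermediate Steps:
√(391308 + (32*17)*(-17)) = √(391308 + 544*(-17)) = √(391308 - 9248) = √382060 = 2*√95515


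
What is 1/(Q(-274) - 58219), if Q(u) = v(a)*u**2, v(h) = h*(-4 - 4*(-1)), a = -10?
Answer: -1/58219 ≈ -1.7177e-5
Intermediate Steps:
v(h) = 0 (v(h) = h*(-4 + 4) = h*0 = 0)
Q(u) = 0 (Q(u) = 0*u**2 = 0)
1/(Q(-274) - 58219) = 1/(0 - 58219) = 1/(-58219) = -1/58219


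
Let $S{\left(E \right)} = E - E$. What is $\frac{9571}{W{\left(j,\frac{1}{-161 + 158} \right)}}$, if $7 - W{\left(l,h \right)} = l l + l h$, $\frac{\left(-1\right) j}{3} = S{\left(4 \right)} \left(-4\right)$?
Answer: $\frac{9571}{7} \approx 1367.3$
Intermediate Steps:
$S{\left(E \right)} = 0$
$j = 0$ ($j = - 3 \cdot 0 \left(-4\right) = \left(-3\right) 0 = 0$)
$W{\left(l,h \right)} = 7 - l^{2} - h l$ ($W{\left(l,h \right)} = 7 - \left(l l + l h\right) = 7 - \left(l^{2} + h l\right) = 7 - l^{2} - h l$)
$\frac{9571}{W{\left(j,\frac{1}{-161 + 158} \right)}} = \frac{9571}{7 - 0^{2} - \frac{1}{-161 + 158} \cdot 0} = \frac{9571}{7 - 0 - \frac{1}{-3} \cdot 0} = \frac{9571}{7 + 0 - \left(- \frac{1}{3}\right) 0} = \frac{9571}{7 + 0 + 0} = \frac{9571}{7}$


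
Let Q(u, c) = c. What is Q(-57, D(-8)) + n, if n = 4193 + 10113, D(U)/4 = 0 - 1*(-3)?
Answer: 14318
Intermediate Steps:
D(U) = 12 (D(U) = 4*(0 - 1*(-3)) = 4*(0 + 3) = 4*3 = 12)
n = 14306
Q(-57, D(-8)) + n = 12 + 14306 = 14318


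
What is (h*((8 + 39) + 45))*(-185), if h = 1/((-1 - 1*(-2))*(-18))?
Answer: 8510/9 ≈ 945.56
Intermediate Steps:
h = -1/18 (h = 1/((-1 + 2)*(-18)) = 1/(1*(-18)) = 1/(-18) = -1/18 ≈ -0.055556)
(h*((8 + 39) + 45))*(-185) = -((8 + 39) + 45)/18*(-185) = -(47 + 45)/18*(-185) = -1/18*92*(-185) = -46/9*(-185) = 8510/9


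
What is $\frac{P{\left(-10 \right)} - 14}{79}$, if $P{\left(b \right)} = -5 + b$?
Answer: $- \frac{29}{79} \approx -0.36709$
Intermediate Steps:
$\frac{P{\left(-10 \right)} - 14}{79} = \frac{\left(-5 - 10\right) - 14}{79} = \frac{-15 - 14}{79} = \frac{1}{79} \left(-29\right) = - \frac{29}{79}$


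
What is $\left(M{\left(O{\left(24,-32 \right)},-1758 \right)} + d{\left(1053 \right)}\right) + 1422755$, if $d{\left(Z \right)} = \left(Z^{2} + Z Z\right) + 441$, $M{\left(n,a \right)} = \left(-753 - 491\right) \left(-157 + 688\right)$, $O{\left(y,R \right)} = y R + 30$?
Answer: $2980250$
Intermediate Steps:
$O{\left(y,R \right)} = 30 + R y$ ($O{\left(y,R \right)} = R y + 30 = 30 + R y$)
$M{\left(n,a \right)} = -660564$ ($M{\left(n,a \right)} = \left(-1244\right) 531 = -660564$)
$d{\left(Z \right)} = 441 + 2 Z^{2}$ ($d{\left(Z \right)} = \left(Z^{2} + Z^{2}\right) + 441 = 2 Z^{2} + 441 = 441 + 2 Z^{2}$)
$\left(M{\left(O{\left(24,-32 \right)},-1758 \right)} + d{\left(1053 \right)}\right) + 1422755 = \left(-660564 + \left(441 + 2 \cdot 1053^{2}\right)\right) + 1422755 = \left(-660564 + \left(441 + 2 \cdot 1108809\right)\right) + 1422755 = \left(-660564 + \left(441 + 2217618\right)\right) + 1422755 = \left(-660564 + 2218059\right) + 1422755 = 1557495 + 1422755 = 2980250$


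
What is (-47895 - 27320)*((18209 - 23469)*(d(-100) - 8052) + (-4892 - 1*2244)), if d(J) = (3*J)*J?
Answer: 8683843727440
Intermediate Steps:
d(J) = 3*J²
(-47895 - 27320)*((18209 - 23469)*(d(-100) - 8052) + (-4892 - 1*2244)) = (-47895 - 27320)*((18209 - 23469)*(3*(-100)² - 8052) + (-4892 - 1*2244)) = -75215*(-5260*(3*10000 - 8052) + (-4892 - 2244)) = -75215*(-5260*(30000 - 8052) - 7136) = -75215*(-5260*21948 - 7136) = -75215*(-115446480 - 7136) = -75215*(-115453616) = 8683843727440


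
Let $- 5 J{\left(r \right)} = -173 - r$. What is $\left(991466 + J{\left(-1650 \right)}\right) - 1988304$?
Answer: $- \frac{4985667}{5} \approx -9.9713 \cdot 10^{5}$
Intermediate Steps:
$J{\left(r \right)} = \frac{173}{5} + \frac{r}{5}$ ($J{\left(r \right)} = - \frac{-173 - r}{5} = \frac{173}{5} + \frac{r}{5}$)
$\left(991466 + J{\left(-1650 \right)}\right) - 1988304 = \left(991466 + \left(\frac{173}{5} + \frac{1}{5} \left(-1650\right)\right)\right) - 1988304 = \left(991466 + \left(\frac{173}{5} - 330\right)\right) - 1988304 = \left(991466 - \frac{1477}{5}\right) - 1988304 = \frac{4955853}{5} - 1988304 = - \frac{4985667}{5}$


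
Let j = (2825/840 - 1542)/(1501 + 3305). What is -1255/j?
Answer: 1013297040/258491 ≈ 3920.0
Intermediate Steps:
j = -258491/807408 (j = (2825*(1/840) - 1542)/4806 = (565/168 - 1542)*(1/4806) = -258491/168*1/4806 = -258491/807408 ≈ -0.32015)
-1255/j = -1255/(-258491/807408) = -1255*(-807408/258491) = 1013297040/258491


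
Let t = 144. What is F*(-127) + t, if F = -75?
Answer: 9669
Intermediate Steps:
F*(-127) + t = -75*(-127) + 144 = 9525 + 144 = 9669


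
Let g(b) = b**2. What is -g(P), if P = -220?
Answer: -48400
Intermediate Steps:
-g(P) = -1*(-220)**2 = -1*48400 = -48400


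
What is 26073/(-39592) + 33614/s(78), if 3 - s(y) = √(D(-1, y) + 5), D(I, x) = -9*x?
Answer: 1987064463/13975976 + 16807*I*√697/353 ≈ 142.18 + 1257.0*I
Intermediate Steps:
s(y) = 3 - √(5 - 9*y) (s(y) = 3 - √(-9*y + 5) = 3 - √(5 - 9*y))
26073/(-39592) + 33614/s(78) = 26073/(-39592) + 33614/(3 - √(5 - 9*78)) = 26073*(-1/39592) + 33614/(3 - √(5 - 702)) = -26073/39592 + 33614/(3 - √(-697)) = -26073/39592 + 33614/(3 - I*√697)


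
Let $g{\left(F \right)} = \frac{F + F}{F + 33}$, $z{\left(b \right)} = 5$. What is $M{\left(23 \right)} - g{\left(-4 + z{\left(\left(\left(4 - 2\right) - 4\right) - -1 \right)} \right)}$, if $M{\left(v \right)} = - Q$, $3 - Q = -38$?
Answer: $- \frac{698}{17} \approx -41.059$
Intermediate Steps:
$Q = 41$ ($Q = 3 - -38 = 3 + 38 = 41$)
$M{\left(v \right)} = -41$ ($M{\left(v \right)} = \left(-1\right) 41 = -41$)
$g{\left(F \right)} = \frac{2 F}{33 + F}$
$M{\left(23 \right)} - g{\left(-4 + z{\left(\left(\left(4 - 2\right) - 4\right) - -1 \right)} \right)} = -41 - \frac{2 \left(-4 + 5\right)}{33 + \left(-4 + 5\right)} = -41 - 2 \cdot 1 \frac{1}{33 + 1} = -41 - 2 \cdot 1 \cdot \frac{1}{34} = -41 - \frac{1}{17} = - \frac{698}{17}$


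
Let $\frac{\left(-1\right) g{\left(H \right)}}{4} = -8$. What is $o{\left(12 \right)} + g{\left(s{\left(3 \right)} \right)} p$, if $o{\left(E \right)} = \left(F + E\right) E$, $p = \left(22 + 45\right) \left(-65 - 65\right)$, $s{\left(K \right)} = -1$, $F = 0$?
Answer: $-278576$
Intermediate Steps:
$g{\left(H \right)} = 32$ ($g{\left(H \right)} = \left(-4\right) \left(-8\right) = 32$)
$p = -8710$ ($p = 67 \left(-130\right) = -8710$)
$o{\left(E \right)} = E^{2}$ ($o{\left(E \right)} = \left(0 + E\right) E = E E = E^{2}$)
$o{\left(12 \right)} + g{\left(s{\left(3 \right)} \right)} p = 12^{2} + 32 \left(-8710\right) = 144 - 278720 = -278576$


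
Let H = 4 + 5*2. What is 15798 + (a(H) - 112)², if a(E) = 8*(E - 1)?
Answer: 15862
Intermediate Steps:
H = 14 (H = 4 + 10 = 14)
a(E) = -8 + 8*E (a(E) = 8*(-1 + E) = -8 + 8*E)
15798 + (a(H) - 112)² = 15798 + ((-8 + 8*14) - 112)² = 15798 + ((-8 + 112) - 112)² = 15798 + (104 - 112)² = 15798 + (-8)² = 15798 + 64 = 15862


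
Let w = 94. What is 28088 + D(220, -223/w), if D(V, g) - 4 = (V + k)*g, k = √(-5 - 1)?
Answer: 1295794/47 - 223*I*√6/94 ≈ 27570.0 - 5.811*I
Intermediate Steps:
k = I*√6 (k = √(-6) = I*√6 ≈ 2.4495*I)
D(V, g) = 4 + g*(V + I*√6) (D(V, g) = 4 + (V + I*√6)*g = 4 + g*(V + I*√6))
28088 + D(220, -223/w) = 28088 + (4 + 220*(-223/94) + I*(-223/94)*√6) = 28088 + (4 - 24530/47 - 223*I*√6/94) = 28088 + (-24342/47 - 223*I*√6/94) = 1295794/47 - 223*I*√6/94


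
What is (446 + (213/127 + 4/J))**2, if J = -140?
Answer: 3959296080804/19758025 ≈ 2.0039e+5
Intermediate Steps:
(446 + (213/127 + 4/J))**2 = (446 + (213/127 + 4/(-140)))**2 = (446 + (213*(1/127) + 4*(-1/140)))**2 = (446 + (213/127 - 1/35))**2 = (446 + 7328/4445)**2 = (1989798/4445)**2 = 3959296080804/19758025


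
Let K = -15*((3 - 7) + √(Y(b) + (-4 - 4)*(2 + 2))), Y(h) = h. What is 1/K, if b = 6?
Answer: 2/315 + I*√26/630 ≈ 0.0063492 + 0.0080937*I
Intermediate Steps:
K = 60 - 15*I*√26 (K = -15*((3 - 7) + √(6 + (-4 - 4)*(2 + 2))) = -15*(-4 + √(6 - 8*4)) = -15*(-4 + √(6 - 32)) = -15*(-4 + √(-26)) = -15*(-4 + I*√26) = 60 - 15*I*√26 ≈ 60.0 - 76.485*I)
1/K = 1/(60 - 15*I*√26)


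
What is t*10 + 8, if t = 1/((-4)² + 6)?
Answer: 93/11 ≈ 8.4545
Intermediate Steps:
t = 1/22 (t = 1/(16 + 6) = 1/22 ≈ 0.045455)
t*10 + 8 = (1/22)*10 + 8 = 5/11 + 8 = 93/11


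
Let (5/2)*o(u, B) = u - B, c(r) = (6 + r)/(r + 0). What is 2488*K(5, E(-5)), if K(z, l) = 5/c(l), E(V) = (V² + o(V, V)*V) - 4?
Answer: 87080/9 ≈ 9675.6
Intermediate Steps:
c(r) = (6 + r)/r
o(u, B) = -2*B/5 + 2*u/5 (o(u, B) = 2*(u - B)/5 = -2*B/5 + 2*u/5)
E(V) = -4 + V² (E(V) = (V² + (-2*V/5 + 2*V/5)*V) - 4 = (V² + 0*V) - 4 = (V² + 0) - 4 = V² - 4 = -4 + V²)
K(z, l) = 5*l/(6 + l) (K(z, l) = 5/(((6 + l)/l)) = 5*(l/(6 + l)) = 5*l/(6 + l))
2488*K(5, E(-5)) = 2488*(5*(-4 + (-5)²)/(6 + (-4 + (-5)²))) = 2488*(5*(-4 + 25)/(6 + (-4 + 25))) = 2488*(5*21/(6 + 21)) = 2488*(5*21/27) = 2488*(5*21*(1/27)) = 2488*(35/9) = 87080/9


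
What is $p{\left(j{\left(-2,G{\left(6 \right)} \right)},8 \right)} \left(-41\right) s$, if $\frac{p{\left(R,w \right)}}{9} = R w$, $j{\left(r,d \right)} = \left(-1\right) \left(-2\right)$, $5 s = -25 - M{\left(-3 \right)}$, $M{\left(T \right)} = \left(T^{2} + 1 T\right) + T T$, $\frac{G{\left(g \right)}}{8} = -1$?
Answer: $47232$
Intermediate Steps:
$G{\left(g \right)} = -8$ ($G{\left(g \right)} = 8 \left(-1\right) = -8$)
$M{\left(T \right)} = T + 2 T^{2}$ ($M{\left(T \right)} = \left(T^{2} + T\right) + T^{2} = \left(T + T^{2}\right) + T^{2} = T + 2 T^{2}$)
$s = -8$ ($s = \frac{-25 - - 3 \left(1 + 2 \left(-3\right)\right)}{5} = \frac{-25 - - 3 \left(1 - 6\right)}{5} = \frac{-25 - \left(-3\right) \left(-5\right)}{5} = \frac{-25 - 15}{5} = \frac{1}{5} \left(-40\right) = -8$)
$j{\left(r,d \right)} = 2$
$p{\left(R,w \right)} = 9 R w$
$p{\left(j{\left(-2,G{\left(6 \right)} \right)},8 \right)} \left(-41\right) s = 9 \cdot 2 \cdot 8 \left(-41\right) \left(-8\right) = 144 \left(-41\right) \left(-8\right) = \left(-5904\right) \left(-8\right) = 47232$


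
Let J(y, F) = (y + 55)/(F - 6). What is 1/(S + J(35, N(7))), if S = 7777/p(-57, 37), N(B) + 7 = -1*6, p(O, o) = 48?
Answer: 912/143443 ≈ 0.0063579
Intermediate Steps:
N(B) = -13 (N(B) = -7 - 1*6 = -7 - 6 = -13)
J(y, F) = (55 + y)/(-6 + F)
S = 7777/48 ≈ 162.02
1/(S + J(35, N(7))) = 1/(7777/48 + (55 + 35)/(-6 - 13)) = 1/(7777/48 + 90/(-19)) = 1/(7777/48 - 1/19*90) = 1/(7777/48 - 90/19) = 1/(143443/912) = 912/143443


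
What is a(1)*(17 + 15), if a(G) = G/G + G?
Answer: 64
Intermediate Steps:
a(G) = 1 + G
a(1)*(17 + 15) = (1 + 1)*(17 + 15) = 2*32 = 64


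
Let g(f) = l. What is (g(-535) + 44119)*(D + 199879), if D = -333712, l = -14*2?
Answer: -5900830803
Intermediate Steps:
l = -28
g(f) = -28
(g(-535) + 44119)*(D + 199879) = (-28 + 44119)*(-333712 + 199879) = 44091*(-133833) = -5900830803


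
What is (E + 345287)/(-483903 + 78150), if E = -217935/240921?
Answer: -9242963488/10861602057 ≈ -0.85098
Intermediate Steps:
E = -24215/26769 (E = -217935*1/240921 = -24215/26769 ≈ -0.90459)
(E + 345287)/(-483903 + 78150) = (-24215/26769 + 345287)/(-483903 + 78150) = (9242963488/26769)/(-405753) = (9242963488/26769)*(-1/405753) = -9242963488/10861602057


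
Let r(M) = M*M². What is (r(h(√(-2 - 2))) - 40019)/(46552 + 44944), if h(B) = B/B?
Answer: -20009/45748 ≈ -0.43737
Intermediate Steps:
h(B) = 1
r(M) = M³
(r(h(√(-2 - 2))) - 40019)/(46552 + 44944) = (1³ - 40019)/(46552 + 44944) = (1 - 40019)/91496 = -40018*1/91496 = -20009/45748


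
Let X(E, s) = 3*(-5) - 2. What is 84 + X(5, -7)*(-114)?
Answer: 2022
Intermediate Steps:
X(E, s) = -17 (X(E, s) = -15 - 2 = -17)
84 + X(5, -7)*(-114) = 84 - 17*(-114) = 84 + 1938 = 2022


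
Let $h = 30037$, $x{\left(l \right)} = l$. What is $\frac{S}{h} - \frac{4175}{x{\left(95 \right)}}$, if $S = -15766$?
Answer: $- \frac{25380449}{570703} \approx -44.472$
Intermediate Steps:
$\frac{S}{h} - \frac{4175}{x{\left(95 \right)}} = - \frac{15766}{30037} - \frac{4175}{95} = \left(-15766\right) \frac{1}{30037} - \frac{835}{19} = - \frac{15766}{30037} - \frac{835}{19} = - \frac{25380449}{570703}$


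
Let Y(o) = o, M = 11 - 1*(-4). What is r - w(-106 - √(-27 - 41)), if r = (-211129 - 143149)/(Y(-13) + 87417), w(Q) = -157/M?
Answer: 4204129/655530 ≈ 6.4133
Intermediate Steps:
M = 15 (M = 11 + 4 = 15)
w(Q) = -157/15
r = -177139/43702 (r = (-211129 - 143149)/(-13 + 87417) = -354278/87404 = -354278*1/87404 = -177139/43702 ≈ -4.0533)
r - w(-106 - √(-27 - 41)) = -177139/43702 - 1*(-157/15) = -177139/43702 + 157/15 = 4204129/655530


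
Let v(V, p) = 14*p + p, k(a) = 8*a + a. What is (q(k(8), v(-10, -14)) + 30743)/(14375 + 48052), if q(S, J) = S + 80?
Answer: 30895/62427 ≈ 0.49490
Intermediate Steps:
k(a) = 9*a
v(V, p) = 15*p
q(S, J) = 80 + S
(q(k(8), v(-10, -14)) + 30743)/(14375 + 48052) = ((80 + 9*8) + 30743)/(14375 + 48052) = ((80 + 72) + 30743)/62427 = (152 + 30743)*(1/62427) = 30895*(1/62427) = 30895/62427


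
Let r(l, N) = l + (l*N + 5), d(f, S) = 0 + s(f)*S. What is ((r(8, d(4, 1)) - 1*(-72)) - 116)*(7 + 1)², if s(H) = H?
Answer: 64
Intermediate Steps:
d(f, S) = S*f (d(f, S) = 0 + f*S = 0 + S*f = S*f)
r(l, N) = 5 + l + N*l (r(l, N) = l + (N*l + 5) = l + (5 + N*l) = 5 + l + N*l)
((r(8, d(4, 1)) - 1*(-72)) - 116)*(7 + 1)² = (((5 + 8 + (1*4)*8) - 1*(-72)) - 116)*(7 + 1)² = (((5 + 8 + 4*8) + 72) - 116)*8² = (((5 + 8 + 32) + 72) - 116)*64 = ((45 + 72) - 116)*64 = (117 - 116)*64 = 1*64 = 64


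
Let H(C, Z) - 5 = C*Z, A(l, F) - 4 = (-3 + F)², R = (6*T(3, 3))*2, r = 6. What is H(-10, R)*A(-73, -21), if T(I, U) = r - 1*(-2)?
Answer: -553900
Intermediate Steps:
T(I, U) = 8 (T(I, U) = 6 - 1*(-2) = 6 + 2 = 8)
R = 96 (R = (6*8)*2 = 48*2 = 96)
A(l, F) = 4 + (-3 + F)²
H(C, Z) = 5 + C*Z
H(-10, R)*A(-73, -21) = (5 - 10*96)*(4 + (-3 - 21)²) = (5 - 960)*(4 + (-24)²) = -955*(4 + 576) = -955*580 = -553900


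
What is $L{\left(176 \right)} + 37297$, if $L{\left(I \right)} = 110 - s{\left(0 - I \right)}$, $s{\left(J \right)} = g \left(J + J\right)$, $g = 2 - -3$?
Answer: $39167$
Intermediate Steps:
$g = 5$ ($g = 2 + 3 = 5$)
$s{\left(J \right)} = 10 J$ ($s{\left(J \right)} = 5 \left(J + J\right) = 5 \cdot 2 J = 10 J$)
$L{\left(I \right)} = 110 + 10 I$ ($L{\left(I \right)} = 110 - 10 \left(0 - I\right) = 110 - 10 \left(- I\right) = 110 - - 10 I = 110 + 10 I$)
$L{\left(176 \right)} + 37297 = \left(110 + 10 \cdot 176\right) + 37297 = \left(110 + 1760\right) + 37297 = 1870 + 37297 = 39167$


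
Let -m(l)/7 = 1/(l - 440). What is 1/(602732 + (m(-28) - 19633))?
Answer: 468/272890339 ≈ 1.7150e-6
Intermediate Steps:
m(l) = -7/(-440 + l) (m(l) = -7/(l - 440) = -7/(-440 + l))
1/(602732 + (m(-28) - 19633)) = 1/(602732 + (-7/(-440 - 28) - 19633)) = 1/(602732 + (-7/(-468) - 19633)) = 1/(602732 + (-7*(-1/468) - 19633)) = 1/(602732 + (7/468 - 19633)) = 1/(602732 - 9188237/468) = 1/(272890339/468) = 468/272890339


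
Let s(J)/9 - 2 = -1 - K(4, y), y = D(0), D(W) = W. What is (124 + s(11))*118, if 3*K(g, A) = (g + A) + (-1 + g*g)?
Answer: 8968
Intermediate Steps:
y = 0
K(g, A) = -⅓ + A/3 + g/3 + g²/3 (K(g, A) = ((g + A) + (-1 + g*g))/3 = ((A + g) + (-1 + g²))/3 = (-1 + A + g + g²)/3 = -⅓ + A/3 + g/3 + g²/3)
s(J) = -48 (s(J) = 18 + 9*(-1 - (-⅓ + (⅓)*0 + (⅓)*4 + (⅓)*4²)) = 18 + 9*(-1 - (-⅓ + 0 + 4/3 + (⅓)*16)) = 18 + 9*(-1 - (-⅓ + 0 + 4/3 + 16/3)) = 18 + 9*(-1 - 1*19/3) = 18 + 9*(-1 - 19/3) = 18 + 9*(-22/3) = 18 - 66 = -48)
(124 + s(11))*118 = (124 - 48)*118 = 76*118 = 8968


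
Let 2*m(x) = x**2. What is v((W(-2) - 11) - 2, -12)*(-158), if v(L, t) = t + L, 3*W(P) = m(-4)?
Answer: 10586/3 ≈ 3528.7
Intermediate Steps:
m(x) = x**2/2
W(P) = 8/3 (W(P) = ((1/2)*(-4)**2)/3 = ((1/2)*16)/3 = (1/3)*8 = 8/3)
v(L, t) = L + t
v((W(-2) - 11) - 2, -12)*(-158) = (((8/3 - 11) - 2) - 12)*(-158) = ((-25/3 - 2) - 12)*(-158) = (-31/3 - 12)*(-158) = -67/3*(-158) = 10586/3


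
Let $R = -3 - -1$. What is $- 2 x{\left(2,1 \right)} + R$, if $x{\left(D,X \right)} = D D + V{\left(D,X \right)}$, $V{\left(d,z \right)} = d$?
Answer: $-14$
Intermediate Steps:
$R = -2$ ($R = -3 + 1 = -2$)
$x{\left(D,X \right)} = D + D^{2}$ ($x{\left(D,X \right)} = D D + D = D^{2} + D = D + D^{2}$)
$- 2 x{\left(2,1 \right)} + R = - 2 \cdot 2 \left(1 + 2\right) - 2 = - 2 \cdot 2 \cdot 3 - 2 = \left(-2\right) 6 - 2 = -12 - 2 = -14$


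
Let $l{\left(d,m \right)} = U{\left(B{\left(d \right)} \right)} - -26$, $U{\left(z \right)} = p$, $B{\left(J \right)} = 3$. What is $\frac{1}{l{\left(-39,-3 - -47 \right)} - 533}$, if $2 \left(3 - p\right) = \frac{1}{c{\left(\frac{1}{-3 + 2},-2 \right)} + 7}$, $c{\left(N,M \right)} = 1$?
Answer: $- \frac{16}{8065} \approx -0.0019839$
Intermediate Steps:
$p = \frac{47}{16}$ ($p = 3 - \frac{1}{2 \left(1 + 7\right)} = 3 - \frac{1}{2 \cdot 8} = 3 - \frac{1}{16} = \frac{47}{16} \approx 2.9375$)
$U{\left(z \right)} = \frac{47}{16}$
$l{\left(d,m \right)} = \frac{463}{16}$ ($l{\left(d,m \right)} = \frac{47}{16} - -26 = \frac{47}{16} + 26 = \frac{463}{16}$)
$\frac{1}{l{\left(-39,-3 - -47 \right)} - 533} = \frac{1}{\frac{463}{16} - 533} = \frac{1}{- \frac{8065}{16}} = - \frac{16}{8065}$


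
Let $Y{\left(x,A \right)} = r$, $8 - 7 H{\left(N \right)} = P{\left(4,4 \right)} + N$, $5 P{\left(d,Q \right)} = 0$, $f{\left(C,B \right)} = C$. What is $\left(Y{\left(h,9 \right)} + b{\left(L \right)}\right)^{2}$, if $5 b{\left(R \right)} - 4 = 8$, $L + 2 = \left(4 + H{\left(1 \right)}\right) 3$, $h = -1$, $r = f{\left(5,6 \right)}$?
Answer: $\frac{1369}{25} \approx 54.76$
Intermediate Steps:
$P{\left(d,Q \right)} = 0$ ($P{\left(d,Q \right)} = \frac{1}{5} \cdot 0 = 0$)
$H{\left(N \right)} = \frac{8}{7} - \frac{N}{7}$ ($H{\left(N \right)} = \frac{8}{7} - \frac{0 + N}{7} = \frac{8}{7} - \frac{N}{7}$)
$r = 5$
$Y{\left(x,A \right)} = 5$
$L = 13$ ($L = -2 + \left(4 + \left(\frac{8}{7} - \frac{1}{7}\right)\right) 3 = -2 + \left(4 + 1\right) 3 = -2 + 5 \cdot 3 = -2 + 15 = 13$)
$b{\left(R \right)} = \frac{12}{5}$ ($b{\left(R \right)} = \frac{4}{5} + \frac{1}{5} \cdot 8 = \frac{4}{5} + \frac{8}{5} = \frac{12}{5}$)
$\left(Y{\left(h,9 \right)} + b{\left(L \right)}\right)^{2} = \left(5 + \frac{12}{5}\right)^{2} = \left(\frac{37}{5}\right)^{2} = \frac{1369}{25}$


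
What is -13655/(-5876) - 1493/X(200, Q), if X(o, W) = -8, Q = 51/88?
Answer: 2220527/11752 ≈ 188.95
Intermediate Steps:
Q = 51/88 (Q = 51*(1/88) = 51/88 ≈ 0.57955)
-13655/(-5876) - 1493/X(200, Q) = -13655/(-5876) - 1493/(-8) = -13655*(-1/5876) - 1493*(-⅛) = 13655/5876 + 1493/8 = 2220527/11752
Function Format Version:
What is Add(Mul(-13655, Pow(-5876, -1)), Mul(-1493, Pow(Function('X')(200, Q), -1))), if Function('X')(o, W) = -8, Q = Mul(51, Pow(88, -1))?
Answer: Rational(2220527, 11752) ≈ 188.95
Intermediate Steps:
Q = Rational(51, 88) (Q = Mul(51, Rational(1, 88)) = Rational(51, 88) ≈ 0.57955)
Add(Mul(-13655, Pow(-5876, -1)), Mul(-1493, Pow(Function('X')(200, Q), -1))) = Add(Mul(-13655, Pow(-5876, -1)), Mul(-1493, Pow(-8, -1))) = Add(Mul(-13655, Rational(-1, 5876)), Mul(-1493, Rational(-1, 8))) = Add(Rational(13655, 5876), Rational(1493, 8)) = Rational(2220527, 11752)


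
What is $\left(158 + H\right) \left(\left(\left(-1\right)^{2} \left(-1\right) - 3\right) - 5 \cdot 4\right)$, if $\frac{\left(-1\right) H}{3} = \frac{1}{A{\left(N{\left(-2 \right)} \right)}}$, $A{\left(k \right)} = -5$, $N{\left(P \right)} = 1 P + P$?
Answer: $- \frac{19032}{5} \approx -3806.4$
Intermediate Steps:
$N{\left(P \right)} = 2 P$ ($N{\left(P \right)} = P + P = 2 P$)
$H = \frac{3}{5}$ ($H = - \frac{3}{-5} = \left(-3\right) \left(- \frac{1}{5}\right) = \frac{3}{5} \approx 0.6$)
$\left(158 + H\right) \left(\left(\left(-1\right)^{2} \left(-1\right) - 3\right) - 5 \cdot 4\right) = \left(158 + \frac{3}{5}\right) \left(\left(\left(-1\right)^{2} \left(-1\right) - 3\right) - 5 \cdot 4\right) = \frac{793 \left(\left(1 \left(-1\right) - 3\right) - 20\right)}{5} = \frac{793 \left(\left(-1 - 3\right) - 20\right)}{5} = \frac{793 \left(-4 - 20\right)}{5} = \frac{793}{5} \left(-24\right) = - \frac{19032}{5}$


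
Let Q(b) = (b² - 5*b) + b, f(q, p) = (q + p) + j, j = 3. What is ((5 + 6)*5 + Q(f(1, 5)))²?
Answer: 10000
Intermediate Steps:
f(q, p) = 3 + p + q (f(q, p) = (q + p) + 3 = (p + q) + 3 = 3 + p + q)
Q(b) = b² - 4*b
((5 + 6)*5 + Q(f(1, 5)))² = ((5 + 6)*5 + (3 + 5 + 1)*(-4 + (3 + 5 + 1)))² = (11*5 + 9*(-4 + 9))² = (55 + 9*5)² = (55 + 45)² = 100² = 10000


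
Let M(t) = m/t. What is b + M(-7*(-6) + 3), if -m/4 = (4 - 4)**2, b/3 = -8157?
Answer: -24471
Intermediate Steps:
b = -24471 (b = 3*(-8157) = -24471)
m = 0 (m = -4*(4 - 4)**2 = -4*0**2 = -4*0 = 0)
M(t) = 0 (M(t) = 0/t = 0)
b + M(-7*(-6) + 3) = -24471 + 0 = -24471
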